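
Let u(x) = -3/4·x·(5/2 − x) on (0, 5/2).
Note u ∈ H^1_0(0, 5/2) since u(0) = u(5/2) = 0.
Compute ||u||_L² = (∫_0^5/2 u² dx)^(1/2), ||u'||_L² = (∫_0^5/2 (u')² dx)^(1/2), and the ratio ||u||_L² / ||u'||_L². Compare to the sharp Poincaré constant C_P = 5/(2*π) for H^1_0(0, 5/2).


||u||_L² / ||u'||_L² = sqrt(10)/4 < C_P = 5/(2*π).

u(x) = -3/4·x·(5/2 − x), so u'(x) = 3*x/2 - 15/8.
u(x) = -3/4·x·(5/2 − x) vanishes at x = 0 and x = 5/2, so u ∈ H^1_0(0, 5/2). Differentiate via the product rule and integrate the resulting polynomials term by term.
  ∫_0^5/2 u² dx = ∫_0^5/2 (9*x^4/16 - 45*x^3/16 + 225*x^2/64) dx. Term by term:
    ∫_0^5/2 9*x^4/16 dx = 5625/512;  ∫_0^5/2 -45*x^3/16 dx = -28125/1024;  ∫_0^5/2 225*x^2/64 dx = 9375/512.
  Sum: 5625/512 − 28125/1024 + 9375/512 = 1875/1024.
  ∫_0^5/2 (u')² dx = ∫_0^5/2 (9*x^2/4 - 45*x/8 + 225/64) dx. Term by term:
    ∫_0^5/2 9*x^2/4 dx = 375/32;  ∫_0^5/2 -45*x/8 dx = -1125/64;  ∫_0^5/2 225/64 dx = 1125/128.
  Sum: 375/32 − 1125/64 + 1125/128 = 375/128.
∫_0^5/2 u² dx = 1875/1024, so ||u||_L² = 25*sqrt(3)/32.
∫_0^5/2 (u')² dx = 375/128, so ||u'||_L² = 5*sqrt(30)/16.
Ratio ||u||_L² / ||u'||_L² = sqrt(10)/4.
Sharp Poincaré constant on H^1_0(0, 5/2) is C_P = L/π = 5/(2*π), achieved by sin(2*π/5·x).
A polynomial bump cannot attain the sharp Poincaré constant (only the first sine eigenfunction does), so the ratio is strictly less than C_P, consistent with ||u||_L² ≤ C_P ||u'||_L².


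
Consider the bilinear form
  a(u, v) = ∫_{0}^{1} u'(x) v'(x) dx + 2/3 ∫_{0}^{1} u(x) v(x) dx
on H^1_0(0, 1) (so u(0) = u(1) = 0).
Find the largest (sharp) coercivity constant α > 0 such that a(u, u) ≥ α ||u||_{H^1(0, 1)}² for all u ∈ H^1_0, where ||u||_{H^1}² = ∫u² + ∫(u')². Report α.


α = (2/3 + π^2)/(1 + π^2)

Coercivity of a(·,·) on H^1_0(0, 1) means a(u, u) ≥ α ||u||_{H^1}² for every u ∈ H^1_0.
The interval has length L = 1, and Poincaré/coercivity depend only on L. Here a(u, u) = ∫(u')² + (2/3)·∫u².
Here 0 < c = 2/3 < 1. The condition a(u,u) ≥ α||u||_{H^1}² reads (1−α)∫(u')² ≥ (α−c)∫u². Any admissible α is ≤ 1 (rapidly oscillating u have ∫u²/∫(u')² → 0), and α = 1 would force 0 ≥ (1−c)∫u², impossible since c < 1; so 1−α > 0. By the sharp Poincaré inequality on H^1_0 of an interval of length L, ∫(u')² ≥ (π/L)²∫u² with equality for the first sine mode sin(π(x−x₀)/L) (x₀ the left endpoint), so the inequality holds for all u iff (1−α)(π/L)² ≥ α − c, i.e. α ≤ ((π/L)² + c)/((π/L)² + 1) = (1 + c(L/π)²)/(1 + (L/π)²). With (π/L)² = π^2 and c = 2/3, the largest admissible constant is α = ((π/L)² + c)/((π/L)² + 1).
Simplifying, α = (2/3 + π^2)/(1 + π^2).


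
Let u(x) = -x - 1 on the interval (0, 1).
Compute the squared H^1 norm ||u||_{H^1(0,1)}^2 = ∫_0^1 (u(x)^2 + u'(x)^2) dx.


||u||_{H^1}^2 = 10/3

The H^1 norm (squared) on an interval (0, L) is
  ||u||_{H^1}^2 = ∫_0^L u(x)^2 dx + ∫_0^L u'(x)^2 dx.
Compute u'(x) = -1.
Then u(x)^2 = x**2 + 2*x + 1 and u'(x)^2 = 1.
Integrate each monomial from 0 to 1 using ∫_0^1 c·x^n dx = c·1^(n+1)/(n+1):
  ∫_0^1 u(x)^2 dx = ∫_0^1 (x^2 + 2*x + 1) dx. Term by term:
    ∫_0^1 x^2 dx = 1/3;  ∫_0^1 2*x dx = 1;  ∫_0^1 1 dx = 1.
  Sum: 1/3 + 1 + 1 = 7/3.
  ∫_0^1 u'(x)^2 dx = ∫_0^1 (1) dx. Term by term:
    ∫_0^1 1 dx = 1.
Adding: ||u||_{H^1}^2 = 7/3 + 1 = 10/3.


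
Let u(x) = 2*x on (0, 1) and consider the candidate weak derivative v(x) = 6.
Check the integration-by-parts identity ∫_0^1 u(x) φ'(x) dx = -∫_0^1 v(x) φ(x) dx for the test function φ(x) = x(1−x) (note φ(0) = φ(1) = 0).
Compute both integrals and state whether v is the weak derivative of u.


LHS = -1/3, RHS = -1. No, v is not the weak derivative of u.

u(x) = 2*x, classical derivative u'(x) = 2.
φ(x) = x(1−x), so φ'(x) = 1 - 2*x.
Note φ(0) = φ(1) = 0, so the boundary term u·φ vanishes.
LHS = ∫_0^1 u(x) φ'(x) dx = ∫_0^1 (-4*x^2 + 2*x) dx. Term by term:
  ∫_0^1 -4*x^2 dx = -4/3;  ∫_0^1 2*x dx = 1.
Sum: -4/3 + 1 = -1/3.
So LHS = -1/3.
∫_0^1 v(x) φ(x) dx = ∫_0^1 (-6*x^2 + 6*x) dx. Term by term:
  ∫_0^1 -6*x^2 dx = -2;  ∫_0^1 6*x dx = 3.
Sum: -2 + 3 = 1.
So RHS = -∫_0^1 v(x) φ(x) dx = -1.
LHS − RHS = 2/3 ≠ 0, so the identity fails.
(For a valid weak derivative the identity must hold for EVERY test function, in particular this one. The failure shows v is NOT the weak derivative of u.)
Correct weak derivative would be u'(x) = 2.


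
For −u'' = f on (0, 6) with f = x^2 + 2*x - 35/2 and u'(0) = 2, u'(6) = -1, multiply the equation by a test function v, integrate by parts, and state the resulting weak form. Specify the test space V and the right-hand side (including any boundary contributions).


V = H^1(0, 6) (v unrestricted at boundary; u is determined up to an additive constant); weak form: ∫_0^6 u'v' dx = ∫_0^6 (x^2 + 2*x - 35/2) v dx − v(6) − 2·v(0) for all v ∈ V.

Multiply both sides by a test function v and integrate from 0 to 6:
  ∫_0^6 −u''(x) v(x) dx = ∫_0^6 f(x) v(x) dx.
Integrate the LHS by parts once:
  ∫_0^6 −u'' v dx = −[u'(x) v(x)]_0^6 + ∫_0^6 u'(x) v'(x) dx.
Thus ∫_0^6 u'(x) v'(x) dx = ∫_0^6 f(x) v(x) dx + [u'(x) v(x)]_0^6.
Choose V so that boundary terms are either known or forced to vanish.
u has inhomogeneous Neumann u'(0) = 2, u'(6) = -1. [u' v]_0^6 = (-1)·v(6) − (2)·v(0) = − v(6) − 2·v(0). Take V = H^1(0, 6); boundary term becomes part of RHS.
Weak formulation: find u (satisfying any essential BC) such that ∫_0^6 u'(x) v'(x) dx = ∫_0^6 f v dx − v(6) − 2·v(0) for all v ∈ V (Neumann data are natural BCs: they enter the RHS as boundary terms).
Substituting f(x) = x^2 + 2*x - 35/2, the right-hand side is ∫_0^6 (x^2 + 2*x - 35/2) v dx − v(6) − 2·v(0).
Compatibility check (pure Neumann): taking v ≡ 1 ∈ V gives 0 = ∫_0^6 f dx + (-1) − (2), i.e. ∫_0^6 f dx must equal u'(0) − u'(6) = 3. Indeed ∫_0^6 (x^2 + 2*x - 35/2) dx = 3, so the data are compatible. The solution is then unique only up to an additive constant (fix it e.g. by requiring ∫_0^6 u dx = 0).


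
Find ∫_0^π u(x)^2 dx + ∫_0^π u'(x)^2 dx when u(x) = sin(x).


||u||_{H^1(0,π)}^2 = π

u'(x) = cos(x).
Expand u² and (u')² and integrate term by term on (0, π), using: for integers n ≥ 1, ∫_0^π sin²(nx) dx = ∫_0^π cos²(nx) dx = π/2; for n ≠ n', ∫_0^π sin(nx)sin(n'x) dx = ∫_0^π cos(nx)cos(n'x) dx = 0; and by product-to-sum, ∫_0^π sin(nx)cos(n'x) dx = ½∫_0^π [sin((n+n')x) + sin((n−n')x)] dx, which is 0 when n+n' is even and 2n/(n²−n'²) when n+n' is odd (it need not vanish on (0, π)).
  u² squared terms: (1)²·∫sin(x)² dx = 1·π/2 = π/2.
  So ∫_0^π u² dx = π/2.
  (u')² squared terms: (1)²·∫cos(x)² dx = 1·π/2 = π/2.
  So ∫_0^π (u')² dx = π/2.
||u||_{H^1}^2 = (π/2) + (π/2) = π.


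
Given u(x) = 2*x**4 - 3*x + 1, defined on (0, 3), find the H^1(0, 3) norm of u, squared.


||u||_{H^1}^2 = 930714/35

The H^1 norm (squared) on an interval (0, L) is
  ||u||_{H^1}^2 = ∫_0^L u(x)^2 dx + ∫_0^L u'(x)^2 dx.
Compute u'(x) = 8*x**3 - 3.
Then u(x)^2 = 4*x**8 - 12*x**5 + 4*x**4 + 9*x**2 - 6*x + 1 and u'(x)^2 = 64*x**6 - 48*x**3 + 9.
Integrate each monomial from 0 to 3 using ∫_0^3 c·x^n dx = c·3^(n+1)/(n+1):
  ∫_0^3 u(x)^2 dx = ∫_0^3 (4*x^8 - 12*x^5 + 4*x^4 + 9*x^2 - 6*x + 1) dx. Term by term:
    ∫_0^3 4*x^8 dx = 8748;  ∫_0^3 -12*x^5 dx = -1458;  ∫_0^3 4*x^4 dx = 972/5;
    ∫_0^3 9*x^2 dx = 81;  ∫_0^3 -6*x dx = -27;  ∫_0^3 1 dx = 3.
  Sum: 8748 − 1458 + 972/5 + 81 − 27 + 3 = 37707/5.
  ∫_0^3 u'(x)^2 dx = ∫_0^3 (64*x^6 - 48*x^3 + 9) dx. Term by term:
    ∫_0^3 64*x^6 dx = 139968/7;  ∫_0^3 -48*x^3 dx = -972;  ∫_0^3 9 dx = 27.
  Sum: 139968/7 − 972 + 27 = 133353/7.
Adding: ||u||_{H^1}^2 = 37707/5 + 133353/7 = 930714/35.


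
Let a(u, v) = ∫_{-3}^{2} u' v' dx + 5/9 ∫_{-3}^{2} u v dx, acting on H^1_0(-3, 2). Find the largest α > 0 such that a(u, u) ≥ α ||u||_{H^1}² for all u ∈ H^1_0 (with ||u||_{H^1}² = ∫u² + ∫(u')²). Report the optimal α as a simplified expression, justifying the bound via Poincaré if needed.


α = (π^2 + 125/9)/(π^2 + 25)

Coercivity of a(·,·) on H^1_0(-3, 2) means a(u, u) ≥ α ||u||_{H^1}² for every u ∈ H^1_0.
The interval has length L = 5, and Poincaré/coercivity depend only on L. Here a(u, u) = ∫(u')² + (5/9)·∫u².
Here 0 < c = 5/9 < 1. The condition a(u,u) ≥ α||u||_{H^1}² reads (1−α)∫(u')² ≥ (α−c)∫u². Any admissible α is ≤ 1 (rapidly oscillating u have ∫u²/∫(u')² → 0), and α = 1 would force 0 ≥ (1−c)∫u², impossible since c < 1; so 1−α > 0. By the sharp Poincaré inequality on H^1_0 of an interval of length L, ∫(u')² ≥ (π/L)²∫u² with equality for the first sine mode sin(π(x−x₀)/L) (x₀ the left endpoint), so the inequality holds for all u iff (1−α)(π/L)² ≥ α − c, i.e. α ≤ ((π/L)² + c)/((π/L)² + 1) = (1 + c(L/π)²)/(1 + (L/π)²). With (π/L)² = π^2/25 and c = 5/9, the largest admissible constant is α = ((π/L)² + c)/((π/L)² + 1).
Simplifying, α = (π^2 + 125/9)/(π^2 + 25).


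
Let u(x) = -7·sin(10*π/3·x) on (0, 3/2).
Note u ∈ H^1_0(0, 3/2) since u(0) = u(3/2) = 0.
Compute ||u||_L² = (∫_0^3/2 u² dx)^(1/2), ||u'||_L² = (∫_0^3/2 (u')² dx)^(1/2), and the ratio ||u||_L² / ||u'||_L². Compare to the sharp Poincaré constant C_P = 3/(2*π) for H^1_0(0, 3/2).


||u||_L² / ||u'||_L² = 3/(10*π) < C_P = 3/(2*π).

u(x) = -7·sin(10*π/3·x), so u'(x) = -70*π*cos(10*π*x/3)/3.
Writing u(x) = A·sin(kπx/L) with A = -7 and k = 5, use ∫_0^L sin²(kπx/L) dx = L/2 and ∫_0^L cos²(kπx/L) dx = L/2.
u² = 49·sin²(10*π/3·x) and (u')² = 4900*π^2/9·cos²(10*π/3·x), and each of sin², cos² integrates to L/2 = 3/4 over (0, 3/2).
∫_0^3/2 u² dx = 147/4, so ||u||_L² = 7*sqrt(3)/2.
∫_0^3/2 (u')² dx = 1225*π^2/3, so ||u'||_L² = 35*sqrt(3)*π/3.
Ratio ||u||_L² / ||u'||_L² = 3/(10*π).
Sharp Poincaré constant on H^1_0(0, 3/2) is C_P = L/π = 3/(2*π), achieved by sin(2*π/3·x).
This is the k = 5 harmonic; the ratio L/(kπ) is strictly less than C_P = L/π, consistent with the sharp inequality ||u||_L² ≤ C_P ||u'||_L².


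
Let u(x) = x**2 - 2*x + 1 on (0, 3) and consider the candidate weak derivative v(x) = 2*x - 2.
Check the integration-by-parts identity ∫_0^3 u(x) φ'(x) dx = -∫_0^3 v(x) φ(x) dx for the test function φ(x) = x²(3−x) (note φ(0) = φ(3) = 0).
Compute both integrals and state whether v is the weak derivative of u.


LHS = -54/5, RHS = -54/5. Yes, v = u' weakly.

u(x) = x**2 - 2*x + 1, classical derivative u'(x) = 2*x - 2.
φ(x) = x²(3−x), so φ'(x) = 3*x*(2 - x).
Note φ(0) = φ(3) = 0, so the boundary term u·φ vanishes.
LHS = ∫_0^3 u(x) φ'(x) dx = ∫_0^3 (-3*x^4 + 12*x^3 - 15*x^2 + 6*x) dx. Term by term:
  ∫_0^3 -3*x^4 dx = -729/5;  ∫_0^3 12*x^3 dx = 243;  ∫_0^3 -15*x^2 dx = -135;
  ∫_0^3 6*x dx = 27.
Sum: -729/5 + 243 − 135 + 27 = -54/5.
So LHS = -54/5.
∫_0^3 v(x) φ(x) dx = ∫_0^3 (-2*x^4 + 8*x^3 - 6*x^2) dx. Term by term:
  ∫_0^3 -2*x^4 dx = -486/5;  ∫_0^3 8*x^3 dx = 162;  ∫_0^3 -6*x^2 dx = -54.
Sum: -486/5 + 162 − 54 = 54/5.
So RHS = -∫_0^3 v(x) φ(x) dx = -54/5.
LHS = RHS, so the identity holds for this test φ.
Moreover u is smooth here and v(x) = u'(x) = 2*x - 2 pointwise, so the identity holds for every test function. Hence v is the weak derivative of u.


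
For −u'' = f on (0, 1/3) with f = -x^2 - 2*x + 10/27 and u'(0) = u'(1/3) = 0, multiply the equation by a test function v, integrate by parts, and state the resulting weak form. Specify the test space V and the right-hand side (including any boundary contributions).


V = H^1(0, 1/3) (no boundary constraint on v; u is determined up to an additive constant); weak form: ∫_0^1/3 u'v' dx = ∫_0^1/3 (-x^2 - 2*x + 10/27) v dx for all v ∈ V.

Multiply both sides by a test function v and integrate from 0 to 1/3:
  ∫_0^1/3 −u''(x) v(x) dx = ∫_0^1/3 f(x) v(x) dx.
Integrate the LHS by parts once:
  ∫_0^1/3 −u'' v dx = −[u'(x) v(x)]_0^1/3 + ∫_0^1/3 u'(x) v'(x) dx.
Thus ∫_0^1/3 u'(x) v'(x) dx = ∫_0^1/3 f(x) v(x) dx + [u'(x) v(x)]_0^1/3.
Choose V so that boundary terms are either known or forced to vanish.
u has homogeneous Neumann: u'(0) = u'(1/3) = 0. So [u' v]_0^1/3 = 0·v(1/3) − 0·v(0) = 0 for any v; take V = H^1(0, 1/3).
Weak formulation: find u (satisfying any essential BC) such that ∫_0^1/3 u'(x) v'(x) dx = ∫_0^1/3 f v dx for all v ∈ V (homogeneous Neumann, so boundary terms vanish).
Substituting f(x) = -x^2 - 2*x + 10/27, the right-hand side is ∫_0^1/3 (-x^2 - 2*x + 10/27) v dx.
Compatibility check (pure Neumann): taking v ≡ 1 ∈ V gives 0 = ∫_0^1/3 f dx + (0) − (0), i.e. ∫_0^1/3 f dx must equal u'(0) − u'(1/3) = 0. Indeed ∫_0^1/3 (-x^2 - 2*x + 10/27) dx = 0, so the data are compatible. The solution is then unique only up to an additive constant (fix it e.g. by requiring ∫_0^1/3 u dx = 0).


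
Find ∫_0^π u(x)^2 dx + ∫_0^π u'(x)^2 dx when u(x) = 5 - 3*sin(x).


||u||_{H^1(0,π)}^2 = -60 + 34*π

u'(x) = -3*cos(x).
Expand u² and (u')² and integrate term by term on (0, π), using: for integers n ≥ 1, ∫_0^π sin²(nx) dx = ∫_0^π cos²(nx) dx = π/2; for n ≠ n', ∫_0^π sin(nx)sin(n'x) dx = ∫_0^π cos(nx)cos(n'x) dx = 0; and by product-to-sum, ∫_0^π sin(nx)cos(n'x) dx = ½∫_0^π [sin((n+n')x) + sin((n−n')x)] dx, which is 0 when n+n' is even and 2n/(n²−n'²) when n+n' is odd (it need not vanish on (0, π)). For the constant mode: ∫_0^π 1 dx = π, ∫_0^π cos(nx) dx = 0, ∫_0^π sin(nx) dx = (1−(−1)^n)/n.
  u² squared terms: (5)²·∫1 dx = 25·π = 25*π;  (-3)²·∫sin(x)² dx = 9·π/2 = 9*π/2.
  u² cross terms: 2·(5)·(-3)·∫1·sin(x) dx = -30·(2) = -60.
  So ∫_0^π u² dx = 25*π + 9*π/2 − 60 = -60 + 59*π/2.
  (u')² squared terms: (-3)²·∫cos(x)² dx = 9·π/2 = 9*π/2.
  So ∫_0^π (u')² dx = 9*π/2.
||u||_{H^1}^2 = (-60 + 59*π/2) + (9*π/2) = -60 + 34*π.


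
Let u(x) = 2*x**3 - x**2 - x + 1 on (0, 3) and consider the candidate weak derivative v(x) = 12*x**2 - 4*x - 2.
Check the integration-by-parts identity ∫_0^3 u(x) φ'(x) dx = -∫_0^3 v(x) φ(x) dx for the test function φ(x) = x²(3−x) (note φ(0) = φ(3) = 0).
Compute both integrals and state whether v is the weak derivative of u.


LHS = -459/4, RHS = -459/2. No, v is not the weak derivative of u.

u(x) = 2*x**3 - x**2 - x + 1, classical derivative u'(x) = 6*x**2 - 2*x - 1.
φ(x) = x²(3−x), so φ'(x) = 3*x*(2 - x).
Note φ(0) = φ(3) = 0, so the boundary term u·φ vanishes.
LHS = ∫_0^3 u(x) φ'(x) dx = ∫_0^3 (-6*x^5 + 15*x^4 - 3*x^3 - 9*x^2 + 6*x) dx. Term by term:
  ∫_0^3 -6*x^5 dx = -729;  ∫_0^3 15*x^4 dx = 729;  ∫_0^3 -3*x^3 dx = -243/4;
  ∫_0^3 -9*x^2 dx = -81;  ∫_0^3 6*x dx = 27.
Sum: -729 + 729 − 243/4 − 81 + 27 = -459/4.
So LHS = -459/4.
∫_0^3 v(x) φ(x) dx = ∫_0^3 (-12*x^5 + 40*x^4 - 10*x^3 - 6*x^2) dx. Term by term:
  ∫_0^3 -12*x^5 dx = -1458;  ∫_0^3 40*x^4 dx = 1944;  ∫_0^3 -10*x^3 dx = -405/2;
  ∫_0^3 -6*x^2 dx = -54.
Sum: -1458 + 1944 − 405/2 − 54 = 459/2.
So RHS = -∫_0^3 v(x) φ(x) dx = -459/2.
LHS − RHS = 459/4 ≠ 0, so the identity fails.
(For a valid weak derivative the identity must hold for EVERY test function, in particular this one. The failure shows v is NOT the weak derivative of u.)
Correct weak derivative would be u'(x) = 6*x**2 - 2*x - 1.


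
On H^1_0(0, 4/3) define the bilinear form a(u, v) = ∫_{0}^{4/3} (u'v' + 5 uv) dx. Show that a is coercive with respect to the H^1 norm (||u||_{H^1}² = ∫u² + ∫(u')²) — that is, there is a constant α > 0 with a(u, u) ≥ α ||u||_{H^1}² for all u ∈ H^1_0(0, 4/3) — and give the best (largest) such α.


α = 1

Coercivity of a(·,·) on H^1_0(0, 4/3) means a(u, u) ≥ α ||u||_{H^1}² for every u ∈ H^1_0.
The interval has length L = 4/3, and Poincaré/coercivity depend only on L. Here a(u, u) = ∫(u')² + (5)·∫u².
Here c = 5 ≥ 1, so a(u,u) = ∫(u')² + c∫u² ≥ ∫(u')² + ∫u² = ||u||_{H^1}², i.e. α = 1 works. No larger α is possible: a(u,u) ≥ α||u||_{H^1}² means (1−α)∫(u')² ≥ (α−c)∫u², and for the modes u_n = sin(nπ(x−x₀)/L) (x₀ the left endpoint) one has ∫u_n²/∫(u_n')² = (L/(nπ))² → 0, so a(u_n,u_n)/||u_n||_{H^1}² → 1. Hence the optimal constant is α = 1.
Therefore α = 1.


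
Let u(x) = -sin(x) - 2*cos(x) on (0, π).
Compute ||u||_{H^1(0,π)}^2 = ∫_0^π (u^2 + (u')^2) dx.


||u||_{H^1(0,π)}^2 = 5*π

u'(x) = 2*sin(x) - cos(x).
Expand u² and (u')² and integrate term by term on (0, π), using: for integers n ≥ 1, ∫_0^π sin²(nx) dx = ∫_0^π cos²(nx) dx = π/2; for n ≠ n', ∫_0^π sin(nx)sin(n'x) dx = ∫_0^π cos(nx)cos(n'x) dx = 0; and by product-to-sum, ∫_0^π sin(nx)cos(n'x) dx = ½∫_0^π [sin((n+n')x) + sin((n−n')x)] dx, which is 0 when n+n' is even and 2n/(n²−n'²) when n+n' is odd (it need not vanish on (0, π)).
  u² squared terms: (-1)²·∫sin(x)² dx = 1·π/2 = π/2;  (-2)²·∫cos(x)² dx = 4·π/2 = 2*π.
  u² cross terms: 2·(-1)·(-2)·∫sin(x)·cos(x) dx = 4·(0) = 0.
  So ∫_0^π u² dx = π/2 + 2*π + 0 = 5*π/2.
  (u')² squared terms: (-1)²·∫cos(x)² dx = 1·π/2 = π/2;  (2)²·∫sin(x)² dx = 4·π/2 = 2*π.
  (u')² cross terms: 2·(-1)·(2)·∫cos(x)·sin(x) dx = -4·(0) = 0.
  So ∫_0^π (u')² dx = π/2 + 2*π + 0 = 5*π/2.
||u||_{H^1}^2 = (5*π/2) + (5*π/2) = 5*π.


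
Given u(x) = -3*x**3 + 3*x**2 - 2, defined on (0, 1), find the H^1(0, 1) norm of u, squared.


||u||_{H^1}^2 = 30/7

The H^1 norm (squared) on an interval (0, L) is
  ||u||_{H^1}^2 = ∫_0^L u(x)^2 dx + ∫_0^L u'(x)^2 dx.
Compute u'(x) = -9*x**2 + 6*x.
Then u(x)^2 = 9*x**6 - 18*x**5 + 9*x**4 + 12*x**3 - 12*x**2 + 4 and u'(x)^2 = 81*x**4 - 108*x**3 + 36*x**2.
Integrate each monomial from 0 to 1 using ∫_0^1 c·x^n dx = c·1^(n+1)/(n+1):
  ∫_0^1 u(x)^2 dx = ∫_0^1 (9*x^6 - 18*x^5 + 9*x^4 + 12*x^3 - 12*x^2 + 4) dx. Term by term:
    ∫_0^1 9*x^6 dx = 9/7;  ∫_0^1 -18*x^5 dx = -3;  ∫_0^1 9*x^4 dx = 9/5;
    ∫_0^1 12*x^3 dx = 3;  ∫_0^1 -12*x^2 dx = -4;  ∫_0^1 4 dx = 4.
  Sum: 9/7 − 3 + 9/5 + 3 − 4 + 4 = 108/35.
  ∫_0^1 u'(x)^2 dx = ∫_0^1 (81*x^4 - 108*x^3 + 36*x^2) dx. Term by term:
    ∫_0^1 81*x^4 dx = 81/5;  ∫_0^1 -108*x^3 dx = -27;  ∫_0^1 36*x^2 dx = 12.
  Sum: 81/5 − 27 + 12 = 6/5.
Adding: ||u||_{H^1}^2 = 108/35 + 6/5 = 30/7.


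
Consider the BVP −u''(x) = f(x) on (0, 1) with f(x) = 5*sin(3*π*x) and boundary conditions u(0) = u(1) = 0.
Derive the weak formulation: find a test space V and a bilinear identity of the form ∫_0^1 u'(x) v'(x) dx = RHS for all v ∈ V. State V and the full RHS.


V = H^1_0(0, 1) (so v(0) = v(1) = 0); weak form: ∫_0^1 u'v' dx = ∫_0^1 (5*sin(3*π*x)) v dx for all v ∈ V.

Multiply both sides by a test function v and integrate from 0 to 1:
  ∫_0^1 −u''(x) v(x) dx = ∫_0^1 f(x) v(x) dx.
Integrate the LHS by parts once:
  ∫_0^1 −u'' v dx = −[u'(x) v(x)]_0^1 + ∫_0^1 u'(x) v'(x) dx.
Thus ∫_0^1 u'(x) v'(x) dx = ∫_0^1 f(x) v(x) dx + [u'(x) v(x)]_0^1.
Choose V so that boundary terms are either known or forced to vanish.
u is Dirichlet: u(0) = u(1) = 0. Let V = H^1_0(0, 1); then v(0) = v(1) = 0, and [u' v]_0^1 = 0.
Weak formulation: find u (satisfying any essential BC) such that ∫_0^1 u'(x) v'(x) dx = ∫_0^1 f v dx for all v ∈ V.
Substituting f(x) = 5*sin(3*π*x), the right-hand side is ∫_0^1 (5*sin(3*π*x)) v dx.


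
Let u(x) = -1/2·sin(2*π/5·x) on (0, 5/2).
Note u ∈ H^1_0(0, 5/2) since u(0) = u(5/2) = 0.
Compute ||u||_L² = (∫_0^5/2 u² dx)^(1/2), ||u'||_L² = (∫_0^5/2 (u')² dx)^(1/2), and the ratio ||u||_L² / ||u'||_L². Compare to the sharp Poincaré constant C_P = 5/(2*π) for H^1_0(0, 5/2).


||u||_L² / ||u'||_L² = 5/(2*π) = C_P.

u(x) = -1/2·sin(2*π/5·x), so u'(x) = -π*cos(2*π*x/5)/5.
Writing u(x) = A·sin(kπx/L) with A = -1/2 and k = 1, use ∫_0^L sin²(kπx/L) dx = L/2 and ∫_0^L cos²(kπx/L) dx = L/2.
u² = 1/4·sin²(2*π/5·x) and (u')² = π^2/25·cos²(2*π/5·x), and each of sin², cos² integrates to L/2 = 5/4 over (0, 5/2).
∫_0^5/2 u² dx = 5/16, so ||u||_L² = sqrt(5)/4.
∫_0^5/2 (u')² dx = π^2/20, so ||u'||_L² = sqrt(5)*π/10.
Ratio ||u||_L² / ||u'||_L² = 5/(2*π).
Sharp Poincaré constant on H^1_0(0, 5/2) is C_P = L/π = 5/(2*π), achieved by sin(2*π/5·x).
This is the k = 1 eigenfunction (up to amplitude), so the ratio equals the sharp Poincaré constant exactly.


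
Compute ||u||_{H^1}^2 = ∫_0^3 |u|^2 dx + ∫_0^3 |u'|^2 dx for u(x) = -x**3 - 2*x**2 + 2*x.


||u||_{H^1}^2 = 55014/35

The H^1 norm (squared) on an interval (0, L) is
  ||u||_{H^1}^2 = ∫_0^L u(x)^2 dx + ∫_0^L u'(x)^2 dx.
Compute u'(x) = -3*x**2 - 4*x + 2.
Then u(x)^2 = x**6 + 4*x**5 - 8*x**3 + 4*x**2 and u'(x)^2 = 9*x**4 + 24*x**3 + 4*x**2 - 16*x + 4.
Integrate each monomial from 0 to 3 using ∫_0^3 c·x^n dx = c·3^(n+1)/(n+1):
  ∫_0^3 u(x)^2 dx = ∫_0^3 (x^6 + 4*x^5 - 8*x^3 + 4*x^2) dx. Term by term:
    ∫_0^3 x^6 dx = 2187/7;  ∫_0^3 4*x^5 dx = 486;  ∫_0^3 -8*x^3 dx = -162;
    ∫_0^3 4*x^2 dx = 36.
  Sum: 2187/7 + 486 − 162 + 36 = 4707/7.
  ∫_0^3 u'(x)^2 dx = ∫_0^3 (9*x^4 + 24*x^3 + 4*x^2 - 16*x + 4) dx. Term by term:
    ∫_0^3 9*x^4 dx = 2187/5;  ∫_0^3 24*x^3 dx = 486;  ∫_0^3 4*x^2 dx = 36;
    ∫_0^3 -16*x dx = -72;  ∫_0^3 4 dx = 12.
  Sum: 2187/5 + 486 + 36 − 72 + 12 = 4497/5.
Adding: ||u||_{H^1}^2 = 4707/7 + 4497/5 = 55014/35.


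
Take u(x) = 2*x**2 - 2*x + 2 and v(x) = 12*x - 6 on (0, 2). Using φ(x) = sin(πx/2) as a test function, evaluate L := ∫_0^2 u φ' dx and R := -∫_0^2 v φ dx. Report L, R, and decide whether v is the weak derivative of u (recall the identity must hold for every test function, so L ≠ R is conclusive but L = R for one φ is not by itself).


LHS = -8/π, RHS = -24/π. No, v is not the weak derivative of u.

u(x) = 2*x**2 - 2*x + 2, classical derivative u'(x) = 4*x - 2.
φ(x) = sin(πx/2), so φ'(x) = π*cos(π*x/2)/2.
Note φ(0) = φ(2) = 0, so the boundary term u·φ vanishes.
LHS = ∫_0^2 u(x) φ'(x) dx = ∫_0^2 (π*x^2*cos(π*x/2) - π*x*cos(π*x/2) + π*cos(π*x/2)) dx. Term by term:
  ∫_0^2 π*cos(π*x/2) dx = 0;  ∫_0^2 π*x^2*cos(π*x/2) dx = -16/π;  ∫_0^2 -π*x*cos(π*x/2) dx = 8/π.
Sum: 0 − 16/π + 8/π = -8/π.
So LHS = -8/π.
∫_0^2 v(x) φ(x) dx = ∫_0^2 (12*x*sin(π*x/2) - 6*sin(π*x/2)) dx. Term by term:
  ∫_0^2 -6*sin(π*x/2) dx = -24/π;  ∫_0^2 12*x*sin(π*x/2) dx = 48/π.
Sum: -24/π + 48/π = 24/π.
So RHS = -∫_0^2 v(x) φ(x) dx = -24/π.
LHS − RHS = 16/π ≠ 0, so the identity fails.
(For a valid weak derivative the identity must hold for EVERY test function, in particular this one. The failure shows v is NOT the weak derivative of u.)
Correct weak derivative would be u'(x) = 4*x - 2.


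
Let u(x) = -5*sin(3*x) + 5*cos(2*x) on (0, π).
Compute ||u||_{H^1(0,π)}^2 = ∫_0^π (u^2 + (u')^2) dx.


||u||_{H^1(0,π)}^2 = -300 + 375*π/2

u'(x) = -10*sin(2*x) - 15*cos(3*x).
Expand u² and (u')² and integrate term by term on (0, π), using: for integers n ≥ 1, ∫_0^π sin²(nx) dx = ∫_0^π cos²(nx) dx = π/2; for n ≠ n', ∫_0^π sin(nx)sin(n'x) dx = ∫_0^π cos(nx)cos(n'x) dx = 0; and by product-to-sum, ∫_0^π sin(nx)cos(n'x) dx = ½∫_0^π [sin((n+n')x) + sin((n−n')x)] dx, which is 0 when n+n' is even and 2n/(n²−n'²) when n+n' is odd (it need not vanish on (0, π)).
  u² squared terms: (-5)²·∫sin(3x)² dx = 25·π/2 = 25*π/2;  (5)²·∫cos(2x)² dx = 25·π/2 = 25*π/2.
  u² cross terms: 2·(-5)·(5)·∫sin(3x)·cos(2x) dx = -50·(6/5) = -60.
  So ∫_0^π u² dx = 25*π/2 + 25*π/2 − 60 = -60 + 25*π.
  (u')² squared terms: (-15)²·∫cos(3x)² dx = 225·π/2 = 225*π/2;  (-10)²·∫sin(2x)² dx = 100·π/2 = 50*π.
  (u')² cross terms: 2·(-15)·(-10)·∫cos(3x)·sin(2x) dx = 300·(-4/5) = -240.
  So ∫_0^π (u')² dx = 225*π/2 + 50*π − 240 = -240 + 325*π/2.
||u||_{H^1}^2 = (-60 + 25*π) + (-240 + 325*π/2) = -300 + 375*π/2.


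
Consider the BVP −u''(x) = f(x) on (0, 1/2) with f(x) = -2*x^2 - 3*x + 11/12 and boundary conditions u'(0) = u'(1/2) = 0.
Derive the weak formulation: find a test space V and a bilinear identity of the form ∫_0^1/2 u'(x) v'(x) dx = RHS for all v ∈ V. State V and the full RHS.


V = H^1(0, 1/2) (no boundary constraint on v; u is determined up to an additive constant); weak form: ∫_0^1/2 u'v' dx = ∫_0^1/2 (-2*x^2 - 3*x + 11/12) v dx for all v ∈ V.

Multiply both sides by a test function v and integrate from 0 to 1/2:
  ∫_0^1/2 −u''(x) v(x) dx = ∫_0^1/2 f(x) v(x) dx.
Integrate the LHS by parts once:
  ∫_0^1/2 −u'' v dx = −[u'(x) v(x)]_0^1/2 + ∫_0^1/2 u'(x) v'(x) dx.
Thus ∫_0^1/2 u'(x) v'(x) dx = ∫_0^1/2 f(x) v(x) dx + [u'(x) v(x)]_0^1/2.
Choose V so that boundary terms are either known or forced to vanish.
u has homogeneous Neumann: u'(0) = u'(1/2) = 0. So [u' v]_0^1/2 = 0·v(1/2) − 0·v(0) = 0 for any v; take V = H^1(0, 1/2).
Weak formulation: find u (satisfying any essential BC) such that ∫_0^1/2 u'(x) v'(x) dx = ∫_0^1/2 f v dx for all v ∈ V (homogeneous Neumann, so boundary terms vanish).
Substituting f(x) = -2*x^2 - 3*x + 11/12, the right-hand side is ∫_0^1/2 (-2*x^2 - 3*x + 11/12) v dx.
Compatibility check (pure Neumann): taking v ≡ 1 ∈ V gives 0 = ∫_0^1/2 f dx + (0) − (0), i.e. ∫_0^1/2 f dx must equal u'(0) − u'(1/2) = 0. Indeed ∫_0^1/2 (-2*x^2 - 3*x + 11/12) dx = 0, so the data are compatible. The solution is then unique only up to an additive constant (fix it e.g. by requiring ∫_0^1/2 u dx = 0).


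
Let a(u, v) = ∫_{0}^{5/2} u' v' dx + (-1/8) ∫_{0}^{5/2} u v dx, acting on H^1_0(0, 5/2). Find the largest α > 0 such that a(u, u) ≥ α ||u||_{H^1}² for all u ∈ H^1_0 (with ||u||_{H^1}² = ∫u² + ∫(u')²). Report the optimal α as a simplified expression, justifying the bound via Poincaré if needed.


α = (-25 + 32*π^2)/(8*(25 + 4*π^2))

Coercivity of a(·,·) on H^1_0(0, 5/2) means a(u, u) ≥ α ||u||_{H^1}² for every u ∈ H^1_0.
The interval has length L = 5/2, and Poincaré/coercivity depend only on L. Here a(u, u) = ∫(u')² + (-1/8)·∫u².
Here c = -1/8 < 0 with |c| < (π/L)² = 4*π^2/25, so coercivity still holds. The condition a(u,u) ≥ α||u||_{H^1}² reads (1−α)∫(u')² ≥ (α−c)∫u². Any admissible α is ≤ 1 (rapidly oscillating u have ∫u²/∫(u')² → 0), and α = 1 would force 0 ≥ (1−c)∫u², impossible since c < 1; so 1−α > 0. By the sharp Poincaré inequality on H^1_0 of an interval of length L, ∫(u')² ≥ (π/L)²∫u² with equality for the first sine mode sin(π(x−x₀)/L) (x₀ the left endpoint), so the inequality holds for all u iff (1−α)(π/L)² ≥ α − c, i.e. α ≤ ((π/L)² + c)/((π/L)² + 1) = (1 + c(L/π)²)/(1 + (L/π)²). (Direct route, valid since c ≤ 0: Poincaré gives c∫u² ≥ c(L/π)²∫(u')², so a(u,u) ≥ (1 + c(L/π)²)∫(u')², while ||u||_{H^1}² ≤ (1 + (L/π)²)∫(u')²; dividing yields the same α.) With (π/L)² = 4*π^2/25 and c = -1/8, the largest admissible constant is α = ((π/L)² + c)/((π/L)² + 1).
Simplifying, α = (-25 + 32*π^2)/(8*(25 + 4*π^2)).


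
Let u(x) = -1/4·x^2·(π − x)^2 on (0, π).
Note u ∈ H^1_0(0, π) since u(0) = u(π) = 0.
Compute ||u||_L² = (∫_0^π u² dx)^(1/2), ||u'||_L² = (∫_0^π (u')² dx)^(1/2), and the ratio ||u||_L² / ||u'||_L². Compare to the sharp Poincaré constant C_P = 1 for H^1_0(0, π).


||u||_L² / ||u'||_L² = sqrt(3)*π/6 < C_P = 1.

u(x) = -1/4·x^2·(π − x)^2, so u'(x) = x*(x*(π - x) - (x - π)^2)/2.
u(x) = -1/4·x^2·(π − x)^2 vanishes at x = 0 and x = π, so u ∈ H^1_0(0, π). Differentiate via the product rule and integrate the resulting polynomials term by term.
  ∫_0^π u² dx = ∫_0^π (x^8/16 - π*x^7/4 + 3*π^2*x^6/8 - π^3*x^5/4 + π^4*x^4/16) dx. Term by term:
    ∫_0^π x^8/16 dx = π^9/144;  ∫_0^π -π*x^7/4 dx = -π^9/32;  ∫_0^π 3*π^2*x^6/8 dx = 3*π^9/56;
    ∫_0^π -π^3*x^5/4 dx = -π^9/24;  ∫_0^π π^4*x^4/16 dx = π^9/80.
  Sum: π^9/144 − π^9/32 + 3*π^9/56 − π^9/24 + π^9/80 = π^9/10080.
  ∫_0^π (u')² dx = ∫_0^π (x^6 - 3*π*x^5 + 13*π^2*x^4/4 - 3*π^3*x^3/2 + π^4*x^2/4) dx. Term by term:
    ∫_0^π x^6 dx = π^7/7;  ∫_0^π -3*π*x^5 dx = -π^7/2;  ∫_0^π 13*π^2*x^4/4 dx = 13*π^7/20;
    ∫_0^π -3*π^3*x^3/2 dx = -3*π^7/8;  ∫_0^π π^4*x^2/4 dx = π^7/12.
  Sum: π^7/7 − π^7/2 + 13*π^7/20 − 3*π^7/8 + π^7/12 = π^7/840.
∫_0^π u² dx = π^9/10080, so ||u||_L² = sqrt(70)*π^(9/2)/840.
∫_0^π (u')² dx = π^7/840, so ||u'||_L² = sqrt(210)*π^(7/2)/420.
Ratio ||u||_L² / ||u'||_L² = sqrt(3)*π/6.
Sharp Poincaré constant on H^1_0(0, π) is C_P = L/π = 1, achieved by sin(x).
A polynomial bump cannot attain the sharp Poincaré constant (only the first sine eigenfunction does), so the ratio is strictly less than C_P, consistent with ||u||_L² ≤ C_P ||u'||_L².


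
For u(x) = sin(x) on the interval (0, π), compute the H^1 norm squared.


||u||_{H^1(0,π)}^2 = π

u'(x) = cos(x).
Expand u² and (u')² and integrate term by term on (0, π), using: for integers n ≥ 1, ∫_0^π sin²(nx) dx = ∫_0^π cos²(nx) dx = π/2; for n ≠ n', ∫_0^π sin(nx)sin(n'x) dx = ∫_0^π cos(nx)cos(n'x) dx = 0; and by product-to-sum, ∫_0^π sin(nx)cos(n'x) dx = ½∫_0^π [sin((n+n')x) + sin((n−n')x)] dx, which is 0 when n+n' is even and 2n/(n²−n'²) when n+n' is odd (it need not vanish on (0, π)).
  u² squared terms: (1)²·∫sin(x)² dx = 1·π/2 = π/2.
  So ∫_0^π u² dx = π/2.
  (u')² squared terms: (1)²·∫cos(x)² dx = 1·π/2 = π/2.
  So ∫_0^π (u')² dx = π/2.
||u||_{H^1}^2 = (π/2) + (π/2) = π.


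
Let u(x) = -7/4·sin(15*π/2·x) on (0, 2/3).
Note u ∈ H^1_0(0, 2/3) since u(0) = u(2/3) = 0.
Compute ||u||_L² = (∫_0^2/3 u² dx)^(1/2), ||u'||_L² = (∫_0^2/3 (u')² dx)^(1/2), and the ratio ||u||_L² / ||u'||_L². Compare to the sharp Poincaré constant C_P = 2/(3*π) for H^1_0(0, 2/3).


||u||_L² / ||u'||_L² = 2/(15*π) < C_P = 2/(3*π).

u(x) = -7/4·sin(15*π/2·x), so u'(x) = -105*π*cos(15*π*x/2)/8.
Writing u(x) = A·sin(kπx/L) with A = -7/4 and k = 5, use ∫_0^L sin²(kπx/L) dx = L/2 and ∫_0^L cos²(kπx/L) dx = L/2.
u² = 49/16·sin²(15*π/2·x) and (u')² = 11025*π^2/64·cos²(15*π/2·x), and each of sin², cos² integrates to L/2 = 1/3 over (0, 2/3).
∫_0^2/3 u² dx = 49/48, so ||u||_L² = 7*sqrt(3)/12.
∫_0^2/3 (u')² dx = 3675*π^2/64, so ||u'||_L² = 35*sqrt(3)*π/8.
Ratio ||u||_L² / ||u'||_L² = 2/(15*π).
Sharp Poincaré constant on H^1_0(0, 2/3) is C_P = L/π = 2/(3*π), achieved by sin(3*π/2·x).
This is the k = 5 harmonic; the ratio L/(kπ) is strictly less than C_P = L/π, consistent with the sharp inequality ||u||_L² ≤ C_P ||u'||_L².


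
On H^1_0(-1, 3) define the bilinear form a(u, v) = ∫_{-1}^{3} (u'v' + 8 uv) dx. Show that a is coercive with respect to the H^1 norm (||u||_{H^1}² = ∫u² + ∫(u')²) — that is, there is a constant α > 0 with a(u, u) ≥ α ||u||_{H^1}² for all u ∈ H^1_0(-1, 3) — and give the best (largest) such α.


α = 1

Coercivity of a(·,·) on H^1_0(-1, 3) means a(u, u) ≥ α ||u||_{H^1}² for every u ∈ H^1_0.
The interval has length L = 4, and Poincaré/coercivity depend only on L. Here a(u, u) = ∫(u')² + (8)·∫u².
Here c = 8 ≥ 1, so a(u,u) = ∫(u')² + c∫u² ≥ ∫(u')² + ∫u² = ||u||_{H^1}², i.e. α = 1 works. No larger α is possible: a(u,u) ≥ α||u||_{H^1}² means (1−α)∫(u')² ≥ (α−c)∫u², and for the modes u_n = sin(nπ(x−x₀)/L) (x₀ the left endpoint) one has ∫u_n²/∫(u_n')² = (L/(nπ))² → 0, so a(u_n,u_n)/||u_n||_{H^1}² → 1. Hence the optimal constant is α = 1.
Therefore α = 1.


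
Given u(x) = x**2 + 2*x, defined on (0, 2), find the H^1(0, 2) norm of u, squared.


||u||_{H^1}^2 = 1016/15

The H^1 norm (squared) on an interval (0, L) is
  ||u||_{H^1}^2 = ∫_0^L u(x)^2 dx + ∫_0^L u'(x)^2 dx.
Compute u'(x) = 2*x + 2.
Then u(x)^2 = x**4 + 4*x**3 + 4*x**2 and u'(x)^2 = 4*x**2 + 8*x + 4.
Integrate each monomial from 0 to 2 using ∫_0^2 c·x^n dx = c·2^(n+1)/(n+1):
  ∫_0^2 u(x)^2 dx = ∫_0^2 (x^4 + 4*x^3 + 4*x^2) dx. Term by term:
    ∫_0^2 x^4 dx = 32/5;  ∫_0^2 4*x^3 dx = 16;  ∫_0^2 4*x^2 dx = 32/3.
  Sum: 32/5 + 16 + 32/3 = 496/15.
  ∫_0^2 u'(x)^2 dx = ∫_0^2 (4*x^2 + 8*x + 4) dx. Term by term:
    ∫_0^2 4*x^2 dx = 32/3;  ∫_0^2 8*x dx = 16;  ∫_0^2 4 dx = 8.
  Sum: 32/3 + 16 + 8 = 104/3.
Adding: ||u||_{H^1}^2 = 496/15 + 104/3 = 1016/15.


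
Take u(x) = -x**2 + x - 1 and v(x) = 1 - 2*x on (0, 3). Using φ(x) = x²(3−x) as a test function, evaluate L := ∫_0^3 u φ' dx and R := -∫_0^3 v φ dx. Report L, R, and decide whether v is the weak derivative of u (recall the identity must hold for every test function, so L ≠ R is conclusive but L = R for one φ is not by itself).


LHS = 351/20, RHS = 351/20. Yes, v = u' weakly.

u(x) = -x**2 + x - 1, classical derivative u'(x) = 1 - 2*x.
φ(x) = x²(3−x), so φ'(x) = 3*x*(2 - x).
Note φ(0) = φ(3) = 0, so the boundary term u·φ vanishes.
LHS = ∫_0^3 u(x) φ'(x) dx = ∫_0^3 (3*x^4 - 9*x^3 + 9*x^2 - 6*x) dx. Term by term:
  ∫_0^3 3*x^4 dx = 729/5;  ∫_0^3 -9*x^3 dx = -729/4;  ∫_0^3 9*x^2 dx = 81;
  ∫_0^3 -6*x dx = -27.
Sum: 729/5 − 729/4 + 81 − 27 = 351/20.
So LHS = 351/20.
∫_0^3 v(x) φ(x) dx = ∫_0^3 (2*x^4 - 7*x^3 + 3*x^2) dx. Term by term:
  ∫_0^3 2*x^4 dx = 486/5;  ∫_0^3 -7*x^3 dx = -567/4;  ∫_0^3 3*x^2 dx = 27.
Sum: 486/5 − 567/4 + 27 = -351/20.
So RHS = -∫_0^3 v(x) φ(x) dx = 351/20.
LHS = RHS, so the identity holds for this test φ.
Moreover u is smooth here and v(x) = u'(x) = 1 - 2*x pointwise, so the identity holds for every test function. Hence v is the weak derivative of u.


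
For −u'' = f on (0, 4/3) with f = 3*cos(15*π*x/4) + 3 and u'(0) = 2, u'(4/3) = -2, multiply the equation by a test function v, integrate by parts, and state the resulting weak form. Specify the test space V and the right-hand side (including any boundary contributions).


V = H^1(0, 4/3) (v unrestricted at boundary; u is determined up to an additive constant); weak form: ∫_0^4/3 u'v' dx = ∫_0^4/3 (3*cos(15*π*x/4) + 3) v dx − 2·v(4/3) − 2·v(0) for all v ∈ V.

Multiply both sides by a test function v and integrate from 0 to 4/3:
  ∫_0^4/3 −u''(x) v(x) dx = ∫_0^4/3 f(x) v(x) dx.
Integrate the LHS by parts once:
  ∫_0^4/3 −u'' v dx = −[u'(x) v(x)]_0^4/3 + ∫_0^4/3 u'(x) v'(x) dx.
Thus ∫_0^4/3 u'(x) v'(x) dx = ∫_0^4/3 f(x) v(x) dx + [u'(x) v(x)]_0^4/3.
Choose V so that boundary terms are either known or forced to vanish.
u has inhomogeneous Neumann u'(0) = 2, u'(4/3) = -2. [u' v]_0^4/3 = (-2)·v(4/3) − (2)·v(0) = − 2·v(4/3) − 2·v(0). Take V = H^1(0, 4/3); boundary term becomes part of RHS.
Weak formulation: find u (satisfying any essential BC) such that ∫_0^4/3 u'(x) v'(x) dx = ∫_0^4/3 f v dx − 2·v(4/3) − 2·v(0) for all v ∈ V (Neumann data are natural BCs: they enter the RHS as boundary terms).
Substituting f(x) = 3*cos(15*π*x/4) + 3, the right-hand side is ∫_0^4/3 (3*cos(15*π*x/4) + 3) v dx − 2·v(4/3) − 2·v(0).
Compatibility check (pure Neumann): taking v ≡ 1 ∈ V gives 0 = ∫_0^4/3 f dx + (-2) − (2), i.e. ∫_0^4/3 f dx must equal u'(0) − u'(4/3) = 4. Indeed ∫_0^4/3 (3*cos(15*π*x/4) + 3) dx = 4, so the data are compatible. The solution is then unique only up to an additive constant (fix it e.g. by requiring ∫_0^4/3 u dx = 0).


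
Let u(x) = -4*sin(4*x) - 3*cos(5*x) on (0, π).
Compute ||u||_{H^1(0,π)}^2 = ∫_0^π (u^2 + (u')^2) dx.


||u||_{H^1(0,π)}^2 = -1664/3 + 253*π

u'(x) = 15*sin(5*x) - 16*cos(4*x).
Expand u² and (u')² and integrate term by term on (0, π), using: for integers n ≥ 1, ∫_0^π sin²(nx) dx = ∫_0^π cos²(nx) dx = π/2; for n ≠ n', ∫_0^π sin(nx)sin(n'x) dx = ∫_0^π cos(nx)cos(n'x) dx = 0; and by product-to-sum, ∫_0^π sin(nx)cos(n'x) dx = ½∫_0^π [sin((n+n')x) + sin((n−n')x)] dx, which is 0 when n+n' is even and 2n/(n²−n'²) when n+n' is odd (it need not vanish on (0, π)).
  u² squared terms: (-4)²·∫sin(4x)² dx = 16·π/2 = 8*π;  (-3)²·∫cos(5x)² dx = 9·π/2 = 9*π/2.
  u² cross terms: 2·(-4)·(-3)·∫sin(4x)·cos(5x) dx = 24·(-8/9) = -64/3.
  So ∫_0^π u² dx = 8*π + 9*π/2 − 64/3 = -64/3 + 25*π/2.
  (u')² squared terms: (-16)²·∫cos(4x)² dx = 256·π/2 = 128*π;  (15)²·∫sin(5x)² dx = 225·π/2 = 225*π/2.
  (u')² cross terms: 2·(-16)·(15)·∫cos(4x)·sin(5x) dx = -480·(10/9) = -1600/3.
  So ∫_0^π (u')² dx = 128*π + 225*π/2 − 1600/3 = -1600/3 + 481*π/2.
||u||_{H^1}^2 = (-64/3 + 25*π/2) + (-1600/3 + 481*π/2) = -1664/3 + 253*π.


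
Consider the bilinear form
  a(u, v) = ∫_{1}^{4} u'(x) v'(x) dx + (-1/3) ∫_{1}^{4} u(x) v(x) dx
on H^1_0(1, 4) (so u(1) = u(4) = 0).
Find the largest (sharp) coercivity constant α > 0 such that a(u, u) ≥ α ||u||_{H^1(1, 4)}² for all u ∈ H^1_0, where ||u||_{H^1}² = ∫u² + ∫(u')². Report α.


α = (-3 + π^2)/(9 + π^2)

Coercivity of a(·,·) on H^1_0(1, 4) means a(u, u) ≥ α ||u||_{H^1}² for every u ∈ H^1_0.
The interval has length L = 3, and Poincaré/coercivity depend only on L. Here a(u, u) = ∫(u')² + (-1/3)·∫u².
Here c = -1/3 < 0 with |c| < (π/L)² = π^2/9, so coercivity still holds. The condition a(u,u) ≥ α||u||_{H^1}² reads (1−α)∫(u')² ≥ (α−c)∫u². Any admissible α is ≤ 1 (rapidly oscillating u have ∫u²/∫(u')² → 0), and α = 1 would force 0 ≥ (1−c)∫u², impossible since c < 1; so 1−α > 0. By the sharp Poincaré inequality on H^1_0 of an interval of length L, ∫(u')² ≥ (π/L)²∫u² with equality for the first sine mode sin(π(x−x₀)/L) (x₀ the left endpoint), so the inequality holds for all u iff (1−α)(π/L)² ≥ α − c, i.e. α ≤ ((π/L)² + c)/((π/L)² + 1) = (1 + c(L/π)²)/(1 + (L/π)²). (Direct route, valid since c ≤ 0: Poincaré gives c∫u² ≥ c(L/π)²∫(u')², so a(u,u) ≥ (1 + c(L/π)²)∫(u')², while ||u||_{H^1}² ≤ (1 + (L/π)²)∫(u')²; dividing yields the same α.) With (π/L)² = π^2/9 and c = -1/3, the largest admissible constant is α = ((π/L)² + c)/((π/L)² + 1).
Simplifying, α = (-3 + π^2)/(9 + π^2).


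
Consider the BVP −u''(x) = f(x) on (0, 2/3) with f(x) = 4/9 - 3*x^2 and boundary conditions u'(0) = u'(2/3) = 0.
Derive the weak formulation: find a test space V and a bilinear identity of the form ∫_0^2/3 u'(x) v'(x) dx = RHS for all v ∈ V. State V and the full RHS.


V = H^1(0, 2/3) (no boundary constraint on v; u is determined up to an additive constant); weak form: ∫_0^2/3 u'v' dx = ∫_0^2/3 (4/9 - 3*x^2) v dx for all v ∈ V.

Multiply both sides by a test function v and integrate from 0 to 2/3:
  ∫_0^2/3 −u''(x) v(x) dx = ∫_0^2/3 f(x) v(x) dx.
Integrate the LHS by parts once:
  ∫_0^2/3 −u'' v dx = −[u'(x) v(x)]_0^2/3 + ∫_0^2/3 u'(x) v'(x) dx.
Thus ∫_0^2/3 u'(x) v'(x) dx = ∫_0^2/3 f(x) v(x) dx + [u'(x) v(x)]_0^2/3.
Choose V so that boundary terms are either known or forced to vanish.
u has homogeneous Neumann: u'(0) = u'(2/3) = 0. So [u' v]_0^2/3 = 0·v(2/3) − 0·v(0) = 0 for any v; take V = H^1(0, 2/3).
Weak formulation: find u (satisfying any essential BC) such that ∫_0^2/3 u'(x) v'(x) dx = ∫_0^2/3 f v dx for all v ∈ V (homogeneous Neumann, so boundary terms vanish).
Substituting f(x) = 4/9 - 3*x^2, the right-hand side is ∫_0^2/3 (4/9 - 3*x^2) v dx.
Compatibility check (pure Neumann): taking v ≡ 1 ∈ V gives 0 = ∫_0^2/3 f dx + (0) − (0), i.e. ∫_0^2/3 f dx must equal u'(0) − u'(2/3) = 0. Indeed ∫_0^2/3 (4/9 - 3*x^2) dx = 0, so the data are compatible. The solution is then unique only up to an additive constant (fix it e.g. by requiring ∫_0^2/3 u dx = 0).


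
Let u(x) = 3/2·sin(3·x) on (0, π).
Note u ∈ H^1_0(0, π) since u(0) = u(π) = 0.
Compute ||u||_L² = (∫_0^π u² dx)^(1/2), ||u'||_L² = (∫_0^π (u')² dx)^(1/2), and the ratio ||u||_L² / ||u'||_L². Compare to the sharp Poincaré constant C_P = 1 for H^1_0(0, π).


||u||_L² / ||u'||_L² = 1/3 < C_P = 1.

u(x) = 3/2·sin(3·x), so u'(x) = 9*cos(3*x)/2.
Writing u(x) = A·sin(kπx/L) with A = 3/2 and k = 3, use ∫_0^L sin²(kπx/L) dx = L/2 and ∫_0^L cos²(kπx/L) dx = L/2.
u² = 9/4·sin²(3·x) and (u')² = 81/4·cos²(3·x), and each of sin², cos² integrates to L/2 = π/2 over (0, π).
∫_0^π u² dx = 9*π/8, so ||u||_L² = 3*sqrt(2)*sqrt(π)/4.
∫_0^π (u')² dx = 81*π/8, so ||u'||_L² = 9*sqrt(2)*sqrt(π)/4.
Ratio ||u||_L² / ||u'||_L² = 1/3.
Sharp Poincaré constant on H^1_0(0, π) is C_P = L/π = 1, achieved by sin(x).
This is the k = 3 harmonic; the ratio L/(kπ) is strictly less than C_P = L/π, consistent with the sharp inequality ||u||_L² ≤ C_P ||u'||_L².
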